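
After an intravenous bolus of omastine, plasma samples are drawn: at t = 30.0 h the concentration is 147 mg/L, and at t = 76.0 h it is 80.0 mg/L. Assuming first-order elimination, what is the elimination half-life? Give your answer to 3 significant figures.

k = ln(C₁/C₂) / (t₂ − t₁) = ln(147/80.0) / (76.0 − 30.0)
  = 0.6084 / 46.00 = 0.01323 h⁻¹
t½ = ln 2 / k = ln 2 / 0.01323 ≈ 52.4 hours

52.4 hours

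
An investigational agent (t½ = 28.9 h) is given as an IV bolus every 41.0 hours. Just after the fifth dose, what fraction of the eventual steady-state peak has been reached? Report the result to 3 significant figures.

0.993

k = ln 2 / 28.9 = 0.02398 h⁻¹
f_n = 1 − e^(−nkτ) = 1 − e^(−5 × 0.02398 × 41.0) = 1 − e^(−4.917) = 1 − 0.007323 ≈ 0.993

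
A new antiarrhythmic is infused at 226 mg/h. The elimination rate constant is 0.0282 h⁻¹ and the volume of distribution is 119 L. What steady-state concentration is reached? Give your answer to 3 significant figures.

CL = k · V = 0.0282 × 119 = 3.356 L/h
Css = rate / CL = 226 / 3.356 ≈ 67.3 mg/L

67.3 mg/L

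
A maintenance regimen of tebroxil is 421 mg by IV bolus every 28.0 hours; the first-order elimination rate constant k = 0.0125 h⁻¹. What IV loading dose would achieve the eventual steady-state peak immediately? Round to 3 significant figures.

1430 mg

Accumulation ratio R = 1 / (1 − e^(−kτ)) = 1 / (1 − e^(−0.01250×28.0)) = 1 / (1 − 0.7047) = 3.386
Loading dose = maintenance dose × R = 421 × 3.386 ≈ 1430 mg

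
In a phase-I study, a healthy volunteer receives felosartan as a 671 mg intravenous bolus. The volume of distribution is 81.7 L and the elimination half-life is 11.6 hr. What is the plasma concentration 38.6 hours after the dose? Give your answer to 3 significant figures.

C₀ = dose / V = 671 / 81.7 = 8.213 mg/L
k = ln 2 / 11.6 = 0.05975 hr⁻¹
C(t) = C₀ e^(−kt) = 8.213 × e^(−0.05975 × 38.6) = 8.213 × e^(−2.307) = 8.213 × 0.09961 ≈ 0.818 mg/L

0.818 mg/L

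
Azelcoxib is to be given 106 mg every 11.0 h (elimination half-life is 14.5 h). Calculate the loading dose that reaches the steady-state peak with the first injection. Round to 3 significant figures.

259 mg

k = ln 2 / 14.5 = 0.04780 h⁻¹
Accumulation ratio R = 1 / (1 − e^(−kτ)) = 1 / (1 − e^(−0.04780×11.0)) = 1 / (1 − 0.5911) = 2.445
Loading dose = maintenance dose × R = 106 × 2.445 ≈ 259 mg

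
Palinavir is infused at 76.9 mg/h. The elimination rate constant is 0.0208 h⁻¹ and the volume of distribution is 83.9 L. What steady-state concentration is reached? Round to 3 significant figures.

44.1 µg/mL

CL = k · V = 0.0208 × 83.9 = 1.745 L/h
Css = rate / CL = 76.9 / 1.745 ≈ 44.1 µg/mL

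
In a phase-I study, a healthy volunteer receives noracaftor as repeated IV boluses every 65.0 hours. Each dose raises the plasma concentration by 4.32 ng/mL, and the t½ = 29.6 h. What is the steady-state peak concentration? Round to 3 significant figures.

k = ln 2 / 29.6 = 0.02342 h⁻¹
Fraction remaining after one interval: e^(−kτ) = e^(−0.02342 × 65.0) = 0.2183
R = 1 / (1 − 0.2183) = 1.279
Css,max = 4.32 × 1.279 ≈ 5.53 ng/mL

5.53 ng/mL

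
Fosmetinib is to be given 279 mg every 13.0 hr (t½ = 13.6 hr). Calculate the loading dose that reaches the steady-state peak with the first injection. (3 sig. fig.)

k = ln 2 / 13.6 = 0.05097 hr⁻¹
Accumulation ratio R = 1 / (1 − e^(−kτ)) = 1 / (1 − e^(−0.05097×13.0)) = 1 / (1 − 0.5155) = 2.064
Loading dose = maintenance dose × R = 279 × 2.064 ≈ 576 mg

576 mg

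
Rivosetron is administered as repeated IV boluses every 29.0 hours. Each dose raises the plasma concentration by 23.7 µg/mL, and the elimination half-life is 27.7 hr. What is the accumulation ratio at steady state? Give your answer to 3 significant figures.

k = ln 2 / 27.7 = 0.02502 hr⁻¹
Fraction remaining after one interval: e^(−kτ) = e^(−0.02502 × 29.0) = 0.4840
R = 1 / (1 − 0.4840) = 1 / 0.5160 ≈ 1.94

1.94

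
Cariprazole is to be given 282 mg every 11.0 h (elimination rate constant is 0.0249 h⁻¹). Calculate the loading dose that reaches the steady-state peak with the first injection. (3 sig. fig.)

1180 mg

Accumulation ratio R = 1 / (1 − e^(−kτ)) = 1 / (1 − e^(−0.02490×11.0)) = 1 / (1 − 0.7604) = 4.174
Loading dose = maintenance dose × R = 282 × 4.174 ≈ 1180 mg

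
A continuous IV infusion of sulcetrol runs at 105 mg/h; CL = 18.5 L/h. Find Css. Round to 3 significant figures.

5.68 µg/mL

Css = infusion rate / CL = 105 / 18.5 ≈ 5.68 µg/mL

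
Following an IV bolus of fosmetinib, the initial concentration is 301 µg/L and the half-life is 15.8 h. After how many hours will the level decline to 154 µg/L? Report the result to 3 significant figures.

15.3 hours

k = ln 2 / 15.8 = 0.04387 h⁻¹
C(t) = C₀ e^(−kt)  ⇒  t = ln(C₀/C) / k
t = ln(301/154) / 0.04387 = 0.6702 / 0.04387 ≈ 15.3 hours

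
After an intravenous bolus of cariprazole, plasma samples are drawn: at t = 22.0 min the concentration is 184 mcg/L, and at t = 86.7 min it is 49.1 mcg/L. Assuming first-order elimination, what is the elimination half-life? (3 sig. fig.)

k = ln(C₁/C₂) / (t₂ − t₁) = ln(184/49.1) / (86.7 − 22.0)
  = 1.321 / 64.70 = 0.02042 min⁻¹
t½ = ln 2 / k = ln 2 / 0.02042 ≈ 33.9 minutes

33.9 minutes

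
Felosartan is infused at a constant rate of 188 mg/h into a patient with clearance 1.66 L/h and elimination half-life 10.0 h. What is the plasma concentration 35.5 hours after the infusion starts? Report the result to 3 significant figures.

Css = rate / CL = 188 / 1.66 = 113.3 µg/mL
k = ln 2 / 10.0 = 0.06931 h⁻¹
C(t) = Css (1 − e^(−kt)) = 113.3 × (1 − e^(−2.461)) = 113.3 × 0.9146 ≈ 104 µg/mL

104 µg/mL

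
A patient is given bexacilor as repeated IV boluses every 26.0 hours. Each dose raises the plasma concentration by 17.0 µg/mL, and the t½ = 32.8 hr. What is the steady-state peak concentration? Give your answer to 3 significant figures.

40.2 µg/mL

k = ln 2 / 32.8 = 0.02113 hr⁻¹
Fraction remaining after one interval: e^(−kτ) = e^(−0.02113 × 26.0) = 0.5773
R = 1 / (1 − 0.5773) = 2.366
Css,max = 17.0 × 2.366 ≈ 40.2 µg/mL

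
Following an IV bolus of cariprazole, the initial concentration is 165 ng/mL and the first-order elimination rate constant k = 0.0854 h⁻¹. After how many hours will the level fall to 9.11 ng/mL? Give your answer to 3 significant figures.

33.9 hours

C(t) = C₀ e^(−kt)  ⇒  t = ln(C₀/C) / k
t = ln(165/9.11) / 0.08540 = 2.897 / 0.08540 ≈ 33.9 hours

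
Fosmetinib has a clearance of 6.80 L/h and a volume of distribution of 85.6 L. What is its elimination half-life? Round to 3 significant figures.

8.73 hours

k = CL / V = 6.80 / 85.6 = 0.07944 h⁻¹
t½ = ln 2 / k = ln 2 / 0.07944 ≈ 8.73 hours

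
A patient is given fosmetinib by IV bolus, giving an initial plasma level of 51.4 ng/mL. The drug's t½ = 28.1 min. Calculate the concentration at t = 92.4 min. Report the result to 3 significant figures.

5.26 ng/mL

k = ln 2 / 28.1 = 0.02467 min⁻¹
92.4 min is 3.288 half-lives, so C = 51.4 × (1/2)^3.288 = 51.4 × 0.1024 ≈ 5.26 ng/mL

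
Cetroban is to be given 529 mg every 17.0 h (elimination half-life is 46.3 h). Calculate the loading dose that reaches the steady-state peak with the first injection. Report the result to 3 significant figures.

2350 mg

k = ln 2 / 46.3 = 0.01497 h⁻¹
Accumulation ratio R = 1 / (1 − e^(−kτ)) = 1 / (1 − e^(−0.01497×17.0)) = 1 / (1 − 0.7753) = 4.450
Loading dose = maintenance dose × R = 529 × 4.450 ≈ 2350 mg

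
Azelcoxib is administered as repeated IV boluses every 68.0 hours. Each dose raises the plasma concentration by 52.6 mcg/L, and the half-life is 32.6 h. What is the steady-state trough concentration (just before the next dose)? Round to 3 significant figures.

16.2 mcg/L

k = ln 2 / 32.6 = 0.02126 h⁻¹
Fraction remaining after one interval: e^(−kτ) = e^(−0.02126 × 68.0) = 0.2356
R = 1 / (1 − 0.2356) = 1.308
Css,max = 52.6 × 1.308 = 68.81 mcg/L
Css,min = Css,max × e^(−kτ) = 68.81 × 0.2356 ≈ 16.2 mcg/L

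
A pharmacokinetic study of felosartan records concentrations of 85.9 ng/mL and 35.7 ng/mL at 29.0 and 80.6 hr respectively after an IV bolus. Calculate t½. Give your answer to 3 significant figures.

40.7 hours

k = ln(C₁/C₂) / (t₂ − t₁) = ln(85.9/35.7) / (80.6 − 29.0)
  = 0.8780 / 51.60 = 0.01702 hr⁻¹
t½ = ln 2 / k = ln 2 / 0.01702 ≈ 40.7 hours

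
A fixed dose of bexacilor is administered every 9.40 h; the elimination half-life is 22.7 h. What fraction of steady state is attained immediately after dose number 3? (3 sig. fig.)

0.577

k = ln 2 / 22.7 = 0.03054 h⁻¹
f_n = 1 − e^(−nkτ) = 1 − e^(−3 × 0.03054 × 9.40) = 1 − e^(−0.8611) = 1 − 0.4227 ≈ 0.577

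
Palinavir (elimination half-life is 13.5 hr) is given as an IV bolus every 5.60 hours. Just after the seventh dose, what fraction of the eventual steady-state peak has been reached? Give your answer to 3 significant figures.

k = ln 2 / 13.5 = 0.05134 hr⁻¹
f_n = 1 − e^(−nkτ) = 1 − e^(−7 × 0.05134 × 5.60) = 1 − e^(−2.013) = 1 − 0.1336 ≈ 0.866

0.866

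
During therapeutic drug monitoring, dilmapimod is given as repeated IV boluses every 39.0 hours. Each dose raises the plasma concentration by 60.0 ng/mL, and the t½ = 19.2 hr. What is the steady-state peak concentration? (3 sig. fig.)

k = ln 2 / 19.2 = 0.03610 hr⁻¹
Fraction remaining after one interval: e^(−kτ) = e^(−0.03610 × 39.0) = 0.2446
R = 1 / (1 − 0.2446) = 1.324
Css,max = 60.0 × 1.324 ≈ 79.4 ng/mL

79.4 ng/mL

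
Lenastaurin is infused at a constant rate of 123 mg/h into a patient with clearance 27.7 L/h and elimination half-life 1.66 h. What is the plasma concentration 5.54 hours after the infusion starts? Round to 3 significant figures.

Css = rate / CL = 123 / 27.7 = 4.440 mg/L
k = ln 2 / 1.66 = 0.4176 h⁻¹
C(t) = Css (1 − e^(−kt)) = 4.440 × (1 − e^(−2.313)) = 4.440 × 0.9011 ≈ 4.00 mg/L

4.00 mg/L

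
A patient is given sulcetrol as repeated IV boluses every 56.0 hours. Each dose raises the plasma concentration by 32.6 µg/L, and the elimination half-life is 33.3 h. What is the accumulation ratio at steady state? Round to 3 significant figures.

k = ln 2 / 33.3 = 0.02082 h⁻¹
Fraction remaining after one interval: e^(−kτ) = e^(−0.02082 × 56.0) = 0.3117
R = 1 / (1 − 0.3117) = 1 / 0.6883 ≈ 1.45

1.45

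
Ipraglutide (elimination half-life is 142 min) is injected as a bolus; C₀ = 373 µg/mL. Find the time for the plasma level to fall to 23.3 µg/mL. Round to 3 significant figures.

k = ln 2 / 142 = 0.004881 min⁻¹
C(t) = C₀ e^(−kt)  ⇒  t = ln(C₀/C) / k
t = ln(373/23.3) / 0.004881 = 2.773 / 0.004881 ≈ 568 minutes

568 minutes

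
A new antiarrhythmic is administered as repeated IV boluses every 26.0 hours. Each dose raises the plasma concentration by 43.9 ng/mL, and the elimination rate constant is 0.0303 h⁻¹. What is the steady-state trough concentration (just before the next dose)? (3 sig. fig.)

36.6 ng/mL

Fraction remaining after one interval: e^(−kτ) = e^(−0.03030 × 26.0) = 0.4548
R = 1 / (1 − 0.4548) = 1.834
Css,max = 43.9 × 1.834 = 80.53 ng/mL
Css,min = Css,max × e^(−kτ) = 80.53 × 0.4548 ≈ 36.6 ng/mL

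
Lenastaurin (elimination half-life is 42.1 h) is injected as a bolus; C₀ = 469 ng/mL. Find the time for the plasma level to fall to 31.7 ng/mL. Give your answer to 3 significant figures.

k = ln 2 / 42.1 = 0.01646 h⁻¹
C(t) = C₀ e^(−kt)  ⇒  t = ln(C₀/C) / k
t = ln(469/31.7) / 0.01646 = 2.694 / 0.01646 ≈ 164 hours

164 hours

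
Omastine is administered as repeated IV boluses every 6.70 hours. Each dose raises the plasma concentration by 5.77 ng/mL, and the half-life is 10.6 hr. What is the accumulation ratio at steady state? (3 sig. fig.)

k = ln 2 / 10.6 = 0.06539 hr⁻¹
Fraction remaining after one interval: e^(−kτ) = e^(−0.06539 × 6.70) = 0.6452
R = 1 / (1 − 0.6452) = 1 / 0.3548 ≈ 2.82

2.82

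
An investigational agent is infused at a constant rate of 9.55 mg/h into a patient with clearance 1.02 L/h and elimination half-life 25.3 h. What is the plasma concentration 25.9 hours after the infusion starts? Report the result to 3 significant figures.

Css = rate / CL = 9.55 / 1.02 = 9.363 mg/L
k = ln 2 / 25.3 = 0.02740 h⁻¹
C(t) = Css (1 − e^(−kt)) = 9.363 × (1 − e^(−0.7096)) = 9.363 × 0.5082 ≈ 4.76 mg/L

4.76 mg/L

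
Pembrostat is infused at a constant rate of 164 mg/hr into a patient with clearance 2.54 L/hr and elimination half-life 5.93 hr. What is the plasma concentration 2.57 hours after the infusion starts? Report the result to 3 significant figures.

16.8 µg/mL

Css = rate / CL = 164 / 2.54 = 64.57 µg/mL
k = ln 2 / 5.93 = 0.1169 hr⁻¹
C(t) = Css (1 − e^(−kt)) = 64.57 × (1 − e^(−0.3004)) = 64.57 × 0.2595 ≈ 16.8 µg/mL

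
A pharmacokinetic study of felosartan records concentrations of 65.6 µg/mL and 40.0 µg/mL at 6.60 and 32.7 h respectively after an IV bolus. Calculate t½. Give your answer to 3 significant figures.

36.6 hours

k = ln(C₁/C₂) / (t₂ − t₁) = ln(65.6/40.0) / (32.7 − 6.60)
  = 0.4947 / 26.10 = 0.01895 h⁻¹
t½ = ln 2 / k = ln 2 / 0.01895 ≈ 36.6 hours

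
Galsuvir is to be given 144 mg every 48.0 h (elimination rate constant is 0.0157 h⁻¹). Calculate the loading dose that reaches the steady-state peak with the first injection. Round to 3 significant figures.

Accumulation ratio R = 1 / (1 − e^(−kτ)) = 1 / (1 − e^(−0.01570×48.0)) = 1 / (1 − 0.4707) = 1.889
Loading dose = maintenance dose × R = 144 × 1.889 ≈ 272 mg

272 mg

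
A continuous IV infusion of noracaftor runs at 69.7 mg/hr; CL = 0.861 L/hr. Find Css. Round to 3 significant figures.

81.0 mg/L

Css = infusion rate / CL = 69.7 / 0.861 ≈ 81.0 mg/L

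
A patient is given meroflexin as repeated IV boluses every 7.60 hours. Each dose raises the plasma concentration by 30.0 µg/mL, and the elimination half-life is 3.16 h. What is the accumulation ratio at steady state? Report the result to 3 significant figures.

k = ln 2 / 3.16 = 0.2194 h⁻¹
Fraction remaining after one interval: e^(−kτ) = e^(−0.2194 × 7.60) = 0.1888
R = 1 / (1 − 0.1888) = 1 / 0.8112 ≈ 1.23

1.23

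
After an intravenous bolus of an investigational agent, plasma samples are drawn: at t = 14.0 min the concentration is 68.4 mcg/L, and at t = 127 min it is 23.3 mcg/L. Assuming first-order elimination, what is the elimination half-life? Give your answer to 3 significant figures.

72.7 minutes

k = ln(C₁/C₂) / (t₂ − t₁) = ln(68.4/23.3) / (127 − 14.0)
  = 1.077 / 113.0 = 0.009530 min⁻¹
t½ = ln 2 / k = ln 2 / 0.009530 ≈ 72.7 minutes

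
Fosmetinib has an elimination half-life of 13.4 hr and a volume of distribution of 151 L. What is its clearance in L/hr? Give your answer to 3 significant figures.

7.81 L/hr

k = ln 2 / t½ = ln 2 / 13.4 = 0.05173 hr⁻¹
CL = k · V = 0.05173 × 151 ≈ 7.81 L/hr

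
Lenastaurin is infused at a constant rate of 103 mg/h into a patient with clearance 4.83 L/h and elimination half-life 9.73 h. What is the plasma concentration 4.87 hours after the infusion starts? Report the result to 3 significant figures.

Css = rate / CL = 103 / 4.83 = 21.33 mg/L
k = ln 2 / 9.73 = 0.07124 h⁻¹
C(t) = Css (1 − e^(−kt)) = 21.33 × (1 − e^(−0.3469)) = 21.33 × 0.2931 ≈ 6.25 mg/L

6.25 mg/L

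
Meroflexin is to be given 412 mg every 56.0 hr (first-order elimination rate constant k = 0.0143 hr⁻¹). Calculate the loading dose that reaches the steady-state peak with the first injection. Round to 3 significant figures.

Accumulation ratio R = 1 / (1 − e^(−kτ)) = 1 / (1 − e^(−0.01430×56.0)) = 1 / (1 − 0.4490) = 1.815
Loading dose = maintenance dose × R = 412 × 1.815 ≈ 748 mg

748 mg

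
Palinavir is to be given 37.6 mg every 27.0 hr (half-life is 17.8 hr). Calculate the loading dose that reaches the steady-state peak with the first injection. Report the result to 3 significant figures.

57.8 mg

k = ln 2 / 17.8 = 0.03894 hr⁻¹
Accumulation ratio R = 1 / (1 − e^(−kτ)) = 1 / (1 − e^(−0.03894×27.0)) = 1 / (1 − 0.3494) = 1.537
Loading dose = maintenance dose × R = 37.6 × 1.537 ≈ 57.8 mg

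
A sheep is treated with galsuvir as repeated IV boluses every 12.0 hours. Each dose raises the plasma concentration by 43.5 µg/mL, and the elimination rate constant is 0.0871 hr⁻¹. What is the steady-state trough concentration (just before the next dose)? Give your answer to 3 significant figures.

Fraction remaining after one interval: e^(−kτ) = e^(−0.08710 × 12.0) = 0.3516
R = 1 / (1 − 0.3516) = 1.542
Css,max = 43.5 × 1.542 = 67.09 µg/mL
Css,min = Css,max × e^(−kτ) = 67.09 × 0.3516 ≈ 23.6 µg/mL

23.6 µg/mL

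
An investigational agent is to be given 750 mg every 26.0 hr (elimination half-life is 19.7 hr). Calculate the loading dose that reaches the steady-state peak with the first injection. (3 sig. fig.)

k = ln 2 / 19.7 = 0.03519 hr⁻¹
Accumulation ratio R = 1 / (1 − e^(−kτ)) = 1 / (1 − e^(−0.03519×26.0)) = 1 / (1 − 0.4006) = 1.668
Loading dose = maintenance dose × R = 750 × 1.668 ≈ 1250 mg

1250 mg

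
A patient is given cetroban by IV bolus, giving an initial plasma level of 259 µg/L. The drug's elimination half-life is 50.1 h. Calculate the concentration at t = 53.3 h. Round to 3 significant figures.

124 µg/L

k = ln 2 / 50.1 = 0.01384 h⁻¹
53.3 h is 1.064 half-lives, so C = 259 × (1/2)^1.064 = 259 × 0.4783 ≈ 124 µg/L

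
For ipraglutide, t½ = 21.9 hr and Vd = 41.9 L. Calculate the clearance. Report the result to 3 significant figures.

1.33 L/hr

k = ln 2 / t½ = ln 2 / 21.9 = 0.03165 hr⁻¹
CL = k · V = 0.03165 × 41.9 ≈ 1.33 L/hr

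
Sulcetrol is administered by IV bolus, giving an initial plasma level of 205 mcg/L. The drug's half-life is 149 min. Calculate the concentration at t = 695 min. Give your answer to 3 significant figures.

8.08 mcg/L

k = ln 2 / 149 = 0.004652 min⁻¹
695 min is 4.664 half-lives, so C = 205 × (1/2)^4.664 = 205 × 0.03943 ≈ 8.08 mcg/L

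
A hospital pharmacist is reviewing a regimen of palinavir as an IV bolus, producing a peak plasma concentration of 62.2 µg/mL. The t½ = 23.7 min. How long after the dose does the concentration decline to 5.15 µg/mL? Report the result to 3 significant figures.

85.2 minutes

k = ln 2 / 23.7 = 0.02925 min⁻¹
C(t) = C₀ e^(−kt)  ⇒  t = ln(C₀/C) / k
t = ln(62.2/5.15) / 0.02925 = 2.491 / 0.02925 ≈ 85.2 minutes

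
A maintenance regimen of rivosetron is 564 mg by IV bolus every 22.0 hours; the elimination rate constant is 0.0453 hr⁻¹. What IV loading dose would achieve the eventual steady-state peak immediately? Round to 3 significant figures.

Accumulation ratio R = 1 / (1 − e^(−kτ)) = 1 / (1 − e^(−0.04530×22.0)) = 1 / (1 − 0.3691) = 1.585
Loading dose = maintenance dose × R = 564 × 1.585 ≈ 894 mg

894 mg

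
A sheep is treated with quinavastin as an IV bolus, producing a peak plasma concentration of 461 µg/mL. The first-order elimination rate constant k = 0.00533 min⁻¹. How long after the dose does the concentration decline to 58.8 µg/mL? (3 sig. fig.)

C(t) = C₀ e^(−kt)  ⇒  t = ln(C₀/C) / k
t = ln(461/58.8) / 0.005330 = 2.059 / 0.005330 ≈ 386 minutes

386 minutes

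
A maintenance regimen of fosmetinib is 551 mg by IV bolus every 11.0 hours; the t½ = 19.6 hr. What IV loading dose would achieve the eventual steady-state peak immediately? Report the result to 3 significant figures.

k = ln 2 / 19.6 = 0.03536 hr⁻¹
Accumulation ratio R = 1 / (1 − e^(−kτ)) = 1 / (1 − e^(−0.03536×11.0)) = 1 / (1 − 0.6777) = 3.103
Loading dose = maintenance dose × R = 551 × 3.103 ≈ 1710 mg

1710 mg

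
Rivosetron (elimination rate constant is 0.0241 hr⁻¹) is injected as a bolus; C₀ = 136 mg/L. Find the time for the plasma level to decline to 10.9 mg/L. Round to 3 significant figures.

105 hours

C(t) = C₀ e^(−kt)  ⇒  t = ln(C₀/C) / k
t = ln(136/10.9) / 0.02410 = 2.524 / 0.02410 ≈ 105 hours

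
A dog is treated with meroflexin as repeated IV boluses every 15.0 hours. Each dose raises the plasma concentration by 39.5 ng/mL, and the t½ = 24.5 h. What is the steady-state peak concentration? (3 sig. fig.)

114 ng/mL

k = ln 2 / 24.5 = 0.02829 h⁻¹
Fraction remaining after one interval: e^(−kτ) = e^(−0.02829 × 15.0) = 0.6542
R = 1 / (1 − 0.6542) = 2.892
Css,max = 39.5 × 2.892 ≈ 114 ng/mL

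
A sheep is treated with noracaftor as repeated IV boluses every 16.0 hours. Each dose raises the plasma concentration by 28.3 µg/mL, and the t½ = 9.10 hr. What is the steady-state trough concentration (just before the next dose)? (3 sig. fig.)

k = ln 2 / 9.10 = 0.07617 hr⁻¹
Fraction remaining after one interval: e^(−kτ) = e^(−0.07617 × 16.0) = 0.2956
R = 1 / (1 − 0.2956) = 1.420
Css,max = 28.3 × 1.420 = 40.18 µg/mL
Css,min = Css,max × e^(−kτ) = 40.18 × 0.2956 ≈ 11.9 µg/mL

11.9 µg/mL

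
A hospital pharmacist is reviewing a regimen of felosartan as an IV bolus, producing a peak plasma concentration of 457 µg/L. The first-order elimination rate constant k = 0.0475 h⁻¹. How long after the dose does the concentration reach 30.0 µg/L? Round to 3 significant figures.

C(t) = C₀ e^(−kt)  ⇒  t = ln(C₀/C) / k
t = ln(457/30.0) / 0.04750 = 2.723 / 0.04750 ≈ 57.3 hours

57.3 hours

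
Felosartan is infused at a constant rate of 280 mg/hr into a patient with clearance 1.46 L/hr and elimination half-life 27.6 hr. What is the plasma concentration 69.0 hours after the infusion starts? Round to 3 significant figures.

Css = rate / CL = 280 / 1.46 = 191.8 µg/mL
k = ln 2 / 27.6 = 0.02511 hr⁻¹
C(t) = Css (1 − e^(−kt)) = 191.8 × (1 − e^(−1.733)) = 191.8 × 0.8232 ≈ 158 µg/mL

158 µg/mL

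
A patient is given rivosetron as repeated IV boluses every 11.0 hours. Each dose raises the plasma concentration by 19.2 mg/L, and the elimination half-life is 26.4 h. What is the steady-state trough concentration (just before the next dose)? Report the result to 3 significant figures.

k = ln 2 / 26.4 = 0.02626 h⁻¹
Fraction remaining after one interval: e^(−kτ) = e^(−0.02626 × 11.0) = 0.7492
R = 1 / (1 − 0.7492) = 3.987
Css,max = 19.2 × 3.987 = 76.54 mg/L
Css,min = Css,max × e^(−kτ) = 76.54 × 0.7492 ≈ 57.3 mg/L

57.3 mg/L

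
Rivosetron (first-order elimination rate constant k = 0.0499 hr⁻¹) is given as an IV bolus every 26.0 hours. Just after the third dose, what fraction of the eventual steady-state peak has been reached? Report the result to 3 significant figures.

0.980

f_n = 1 − e^(−nkτ) = 1 − e^(−3 × 0.04990 × 26.0) = 1 − e^(−3.892) = 1 − 0.02040 ≈ 0.980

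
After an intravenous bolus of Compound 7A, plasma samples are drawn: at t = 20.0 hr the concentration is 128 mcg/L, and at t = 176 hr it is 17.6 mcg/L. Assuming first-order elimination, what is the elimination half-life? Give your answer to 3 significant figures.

k = ln(C₁/C₂) / (t₂ − t₁) = ln(128/17.6) / (176 − 20.0)
  = 1.984 / 156.0 = 0.01272 hr⁻¹
t½ = ln 2 / k = ln 2 / 0.01272 ≈ 54.5 hours

54.5 hours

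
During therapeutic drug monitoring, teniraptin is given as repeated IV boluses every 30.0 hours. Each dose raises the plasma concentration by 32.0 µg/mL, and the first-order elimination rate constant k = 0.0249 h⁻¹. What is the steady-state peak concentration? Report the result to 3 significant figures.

60.8 µg/mL

Fraction remaining after one interval: e^(−kτ) = e^(−0.02490 × 30.0) = 0.4738
R = 1 / (1 − 0.4738) = 1.900
Css,max = 32.0 × 1.900 ≈ 60.8 µg/mL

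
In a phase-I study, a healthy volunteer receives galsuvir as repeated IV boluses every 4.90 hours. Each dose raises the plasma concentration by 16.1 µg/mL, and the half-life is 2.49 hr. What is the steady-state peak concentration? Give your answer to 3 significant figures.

21.6 µg/mL

k = ln 2 / 2.49 = 0.2784 hr⁻¹
Fraction remaining after one interval: e^(−kτ) = e^(−0.2784 × 4.90) = 0.2556
R = 1 / (1 − 0.2556) = 1.343
Css,max = 16.1 × 1.343 ≈ 21.6 µg/mL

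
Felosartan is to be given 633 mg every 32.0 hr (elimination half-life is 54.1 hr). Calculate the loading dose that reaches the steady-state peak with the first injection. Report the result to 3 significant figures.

1880 mg

k = ln 2 / 54.1 = 0.01281 hr⁻¹
Accumulation ratio R = 1 / (1 − e^(−kτ)) = 1 / (1 − e^(−0.01281×32.0)) = 1 / (1 − 0.6637) = 2.973
Loading dose = maintenance dose × R = 633 × 2.973 ≈ 1880 mg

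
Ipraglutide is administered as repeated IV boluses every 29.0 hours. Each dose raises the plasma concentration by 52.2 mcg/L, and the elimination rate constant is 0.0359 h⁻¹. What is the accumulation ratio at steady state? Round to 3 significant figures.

1.55

Fraction remaining after one interval: e^(−kτ) = e^(−0.03590 × 29.0) = 0.3531
R = 1 / (1 − 0.3531) = 1 / 0.6469 ≈ 1.55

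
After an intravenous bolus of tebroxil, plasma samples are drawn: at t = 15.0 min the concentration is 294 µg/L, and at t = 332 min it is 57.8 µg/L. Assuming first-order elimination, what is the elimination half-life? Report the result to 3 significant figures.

k = ln(C₁/C₂) / (t₂ − t₁) = ln(294/57.8) / (332 − 15.0)
  = 1.627 / 317.0 = 0.005131 min⁻¹
t½ = ln 2 / k = ln 2 / 0.005131 ≈ 135 minutes

135 minutes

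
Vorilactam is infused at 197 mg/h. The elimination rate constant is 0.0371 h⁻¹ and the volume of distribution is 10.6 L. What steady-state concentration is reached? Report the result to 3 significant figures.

501 µg/mL

CL = k · V = 0.0371 × 10.6 = 0.3933 L/h
Css = rate / CL = 197 / 0.3933 ≈ 501 µg/mL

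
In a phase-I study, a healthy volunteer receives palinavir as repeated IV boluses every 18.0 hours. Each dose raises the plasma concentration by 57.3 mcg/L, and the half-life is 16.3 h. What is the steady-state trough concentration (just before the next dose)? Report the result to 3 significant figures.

49.8 mcg/L

k = ln 2 / 16.3 = 0.04252 h⁻¹
Fraction remaining after one interval: e^(−kτ) = e^(−0.04252 × 18.0) = 0.4651
R = 1 / (1 − 0.4651) = 1.870
Css,max = 57.3 × 1.870 = 107.1 mcg/L
Css,min = Css,max × e^(−kτ) = 107.1 × 0.4651 ≈ 49.8 mcg/L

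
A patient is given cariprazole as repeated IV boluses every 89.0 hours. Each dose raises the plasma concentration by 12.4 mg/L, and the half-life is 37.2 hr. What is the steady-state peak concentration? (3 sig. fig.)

k = ln 2 / 37.2 = 0.01863 hr⁻¹
Fraction remaining after one interval: e^(−kτ) = e^(−0.01863 × 89.0) = 0.1905
R = 1 / (1 − 0.1905) = 1.235
Css,max = 12.4 × 1.235 ≈ 15.3 mg/L

15.3 mg/L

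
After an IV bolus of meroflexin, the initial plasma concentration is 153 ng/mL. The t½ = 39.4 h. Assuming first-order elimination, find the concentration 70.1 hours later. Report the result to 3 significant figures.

44.6 ng/mL

k = ln 2 / 39.4 = 0.01759 h⁻¹
C(t) = C₀ e^(−kt) = 153 × e^(−0.01759 × 70.1) = 153 × e^(−1.233) = 153 × 0.2913 ≈ 44.6 ng/mL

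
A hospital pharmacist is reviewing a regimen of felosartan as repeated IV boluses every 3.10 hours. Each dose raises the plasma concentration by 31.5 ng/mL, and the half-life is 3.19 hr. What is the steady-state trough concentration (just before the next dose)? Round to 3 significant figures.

k = ln 2 / 3.19 = 0.2173 hr⁻¹
Fraction remaining after one interval: e^(−kτ) = e^(−0.2173 × 3.10) = 0.5099
R = 1 / (1 − 0.5099) = 2.040
Css,max = 31.5 × 2.040 = 64.27 ng/mL
Css,min = Css,max × e^(−kτ) = 64.27 × 0.5099 ≈ 32.8 ng/mL

32.8 ng/mL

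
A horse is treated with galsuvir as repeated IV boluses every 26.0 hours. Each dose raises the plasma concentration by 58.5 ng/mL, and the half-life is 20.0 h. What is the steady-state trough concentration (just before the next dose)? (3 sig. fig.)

k = ln 2 / 20.0 = 0.03466 h⁻¹
Fraction remaining after one interval: e^(−kτ) = e^(−0.03466 × 26.0) = 0.4061
R = 1 / (1 − 0.4061) = 1.684
Css,max = 58.5 × 1.684 = 98.51 ng/mL
Css,min = Css,max × e^(−kτ) = 98.51 × 0.4061 ≈ 40.0 ng/mL

40.0 ng/mL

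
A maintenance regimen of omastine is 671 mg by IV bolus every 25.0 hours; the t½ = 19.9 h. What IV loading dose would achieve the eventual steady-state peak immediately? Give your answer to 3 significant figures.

1150 mg

k = ln 2 / 19.9 = 0.03483 h⁻¹
Accumulation ratio R = 1 / (1 − e^(−kτ)) = 1 / (1 − e^(−0.03483×25.0)) = 1 / (1 − 0.4186) = 1.720
Loading dose = maintenance dose × R = 671 × 1.720 ≈ 1150 mg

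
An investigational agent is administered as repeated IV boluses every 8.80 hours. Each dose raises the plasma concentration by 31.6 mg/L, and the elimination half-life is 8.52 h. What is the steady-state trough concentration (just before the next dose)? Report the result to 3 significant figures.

k = ln 2 / 8.52 = 0.08136 h⁻¹
Fraction remaining after one interval: e^(−kτ) = e^(−0.08136 × 8.80) = 0.4887
R = 1 / (1 − 0.4887) = 1.956
Css,max = 31.6 × 1.956 = 61.81 mg/L
Css,min = Css,max × e^(−kτ) = 61.81 × 0.4887 ≈ 30.2 mg/L

30.2 mg/L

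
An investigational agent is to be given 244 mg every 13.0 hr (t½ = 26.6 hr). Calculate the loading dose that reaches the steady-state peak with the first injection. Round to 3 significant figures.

849 mg

k = ln 2 / 26.6 = 0.02606 hr⁻¹
Accumulation ratio R = 1 / (1 − e^(−kτ)) = 1 / (1 − e^(−0.02606×13.0)) = 1 / (1 − 0.7127) = 3.480
Loading dose = maintenance dose × R = 244 × 3.480 ≈ 849 mg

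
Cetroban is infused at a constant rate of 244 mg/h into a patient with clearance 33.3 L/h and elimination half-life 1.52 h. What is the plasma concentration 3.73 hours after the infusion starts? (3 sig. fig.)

5.99 mg/L

Css = rate / CL = 244 / 33.3 = 7.327 mg/L
k = ln 2 / 1.52 = 0.4560 h⁻¹
C(t) = Css (1 − e^(−kt)) = 7.327 × (1 − e^(−1.701)) = 7.327 × 0.8175 ≈ 5.99 mg/L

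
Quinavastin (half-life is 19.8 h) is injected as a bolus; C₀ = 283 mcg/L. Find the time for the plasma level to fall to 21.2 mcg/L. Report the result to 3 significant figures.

74.0 hours

k = ln 2 / 19.8 = 0.03501 h⁻¹
C(t) = C₀ e^(−kt)  ⇒  t = ln(C₀/C) / k
t = ln(283/21.2) / 0.03501 = 2.591 / 0.03501 ≈ 74.0 hours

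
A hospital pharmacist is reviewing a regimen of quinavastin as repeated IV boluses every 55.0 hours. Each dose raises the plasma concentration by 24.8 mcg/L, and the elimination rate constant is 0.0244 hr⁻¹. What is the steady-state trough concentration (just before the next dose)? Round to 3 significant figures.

8.77 mcg/L

Fraction remaining after one interval: e^(−kτ) = e^(−0.02440 × 55.0) = 0.2613
R = 1 / (1 − 0.2613) = 1.354
Css,max = 24.8 × 1.354 = 33.57 mcg/L
Css,min = Css,max × e^(−kτ) = 33.57 × 0.2613 ≈ 8.77 mcg/L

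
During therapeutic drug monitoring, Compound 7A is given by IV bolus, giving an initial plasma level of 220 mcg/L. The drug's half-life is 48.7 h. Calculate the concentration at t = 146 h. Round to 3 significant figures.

k = ln 2 / 48.7 = 0.01423 h⁻¹
C(t) = C₀ e^(−kt) = 220 × e^(−0.01423 × 146) = 220 × e^(−2.078) = 220 × 0.1252 ≈ 27.5 mcg/L

27.5 mcg/L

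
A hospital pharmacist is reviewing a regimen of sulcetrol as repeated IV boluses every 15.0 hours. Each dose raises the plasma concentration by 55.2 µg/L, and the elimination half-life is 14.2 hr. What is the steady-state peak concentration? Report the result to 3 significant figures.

106 µg/L

k = ln 2 / 14.2 = 0.04881 hr⁻¹
Fraction remaining after one interval: e^(−kτ) = e^(−0.04881 × 15.0) = 0.4809
R = 1 / (1 − 0.4809) = 1.926
Css,max = 55.2 × 1.926 ≈ 106 µg/L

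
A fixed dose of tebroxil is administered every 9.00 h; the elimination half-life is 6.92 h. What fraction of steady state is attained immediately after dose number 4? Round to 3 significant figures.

k = ln 2 / 6.92 = 0.1002 h⁻¹
f_n = 1 − e^(−nkτ) = 1 − e^(−4 × 0.1002 × 9.00) = 1 − e^(−3.606) = 1 − 0.02716 ≈ 0.973

0.973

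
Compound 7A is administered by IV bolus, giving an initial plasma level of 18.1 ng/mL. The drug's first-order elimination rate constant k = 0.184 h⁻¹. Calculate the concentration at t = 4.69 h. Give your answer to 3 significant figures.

C(t) = C₀ e^(−kt) = 18.1 × e^(−0.1840 × 4.69) = 18.1 × e^(−0.8630) = 18.1 × 0.4219 ≈ 7.64 ng/mL

7.64 ng/mL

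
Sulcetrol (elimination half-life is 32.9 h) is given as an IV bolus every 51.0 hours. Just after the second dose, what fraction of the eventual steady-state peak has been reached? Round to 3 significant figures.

0.883

k = ln 2 / 32.9 = 0.02107 h⁻¹
f_n = 1 − e^(−nkτ) = 1 − e^(−2 × 0.02107 × 51.0) = 1 − e^(−2.149) = 1 − 0.1166 ≈ 0.883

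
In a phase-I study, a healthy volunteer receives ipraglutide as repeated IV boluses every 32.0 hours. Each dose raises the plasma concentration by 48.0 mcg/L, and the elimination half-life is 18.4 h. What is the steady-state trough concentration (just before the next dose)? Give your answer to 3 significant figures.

k = ln 2 / 18.4 = 0.03767 h⁻¹
Fraction remaining after one interval: e^(−kτ) = e^(−0.03767 × 32.0) = 0.2996
R = 1 / (1 − 0.2996) = 1.428
Css,max = 48.0 × 1.428 = 68.53 mcg/L
Css,min = Css,max × e^(−kτ) = 68.53 × 0.2996 ≈ 20.5 mcg/L

20.5 mcg/L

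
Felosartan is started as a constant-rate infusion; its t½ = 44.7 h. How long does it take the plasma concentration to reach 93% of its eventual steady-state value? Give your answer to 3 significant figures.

k = ln 2 / 44.7 = 0.01551 h⁻¹
f = 1 − e^(−kt)  ⇒  t = −ln(1 − f) / k
t = −ln(1 − 0.93) / 0.01551 = 2.659 / 0.01551 ≈ 171 hours

171 hours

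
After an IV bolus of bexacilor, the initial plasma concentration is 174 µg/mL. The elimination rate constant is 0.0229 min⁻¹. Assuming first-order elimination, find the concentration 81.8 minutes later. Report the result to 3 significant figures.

C(t) = C₀ e^(−kt) = 174 × e^(−0.02290 × 81.8) = 174 × e^(−1.873) = 174 × 0.1536 ≈ 26.7 µg/mL

26.7 µg/mL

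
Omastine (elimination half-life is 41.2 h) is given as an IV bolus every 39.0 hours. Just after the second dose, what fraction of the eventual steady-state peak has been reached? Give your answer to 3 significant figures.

0.731

k = ln 2 / 41.2 = 0.01682 h⁻¹
f_n = 1 − e^(−nkτ) = 1 − e^(−2 × 0.01682 × 39.0) = 1 − e^(−1.312) = 1 − 0.2692 ≈ 0.731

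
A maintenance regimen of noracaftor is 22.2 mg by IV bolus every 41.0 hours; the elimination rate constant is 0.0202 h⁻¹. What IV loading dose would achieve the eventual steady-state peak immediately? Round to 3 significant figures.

Accumulation ratio R = 1 / (1 − e^(−kτ)) = 1 / (1 − e^(−0.02020×41.0)) = 1 / (1 − 0.4368) = 1.776
Loading dose = maintenance dose × R = 22.2 × 1.776 ≈ 39.4 mg

39.4 mg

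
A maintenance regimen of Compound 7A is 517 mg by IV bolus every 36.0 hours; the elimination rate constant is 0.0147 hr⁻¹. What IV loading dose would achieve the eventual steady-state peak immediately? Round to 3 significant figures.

1260 mg

Accumulation ratio R = 1 / (1 − e^(−kτ)) = 1 / (1 − e^(−0.01470×36.0)) = 1 / (1 − 0.5891) = 2.434
Loading dose = maintenance dose × R = 517 × 2.434 ≈ 1260 mg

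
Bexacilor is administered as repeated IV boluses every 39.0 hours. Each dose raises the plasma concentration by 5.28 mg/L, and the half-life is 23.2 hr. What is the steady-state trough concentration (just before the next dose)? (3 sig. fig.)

k = ln 2 / 23.2 = 0.02988 hr⁻¹
Fraction remaining after one interval: e^(−kτ) = e^(−0.02988 × 39.0) = 0.3119
R = 1 / (1 − 0.3119) = 1.453
Css,max = 5.28 × 1.453 = 7.673 mg/L
Css,min = Css,max × e^(−kτ) = 7.673 × 0.3119 ≈ 2.39 mg/L

2.39 mg/L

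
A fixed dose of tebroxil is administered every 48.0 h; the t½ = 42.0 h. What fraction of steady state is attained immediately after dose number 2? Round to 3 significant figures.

k = ln 2 / 42.0 = 0.01650 h⁻¹
f_n = 1 − e^(−nkτ) = 1 − e^(−2 × 0.01650 × 48.0) = 1 − e^(−1.584) = 1 − 0.2051 ≈ 0.795

0.795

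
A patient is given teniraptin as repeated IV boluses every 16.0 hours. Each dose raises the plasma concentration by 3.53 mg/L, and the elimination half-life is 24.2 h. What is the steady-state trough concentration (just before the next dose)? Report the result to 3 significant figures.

k = ln 2 / 24.2 = 0.02864 h⁻¹
Fraction remaining after one interval: e^(−kτ) = e^(−0.02864 × 16.0) = 0.6324
R = 1 / (1 − 0.6324) = 2.720
Css,max = 3.53 × 2.720 = 9.602 mg/L
Css,min = Css,max × e^(−kτ) = 9.602 × 0.6324 ≈ 6.07 mg/L

6.07 mg/L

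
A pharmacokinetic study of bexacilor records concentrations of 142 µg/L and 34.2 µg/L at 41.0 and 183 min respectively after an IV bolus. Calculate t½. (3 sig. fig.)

69.1 minutes

k = ln(C₁/C₂) / (t₂ − t₁) = ln(142/34.2) / (183 − 41.0)
  = 1.424 / 142.0 = 0.01003 min⁻¹
t½ = ln 2 / k = ln 2 / 0.01003 ≈ 69.1 minutes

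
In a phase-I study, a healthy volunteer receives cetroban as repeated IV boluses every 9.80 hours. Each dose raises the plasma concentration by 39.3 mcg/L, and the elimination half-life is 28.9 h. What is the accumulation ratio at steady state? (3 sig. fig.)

4.77

k = ln 2 / 28.9 = 0.02398 h⁻¹
Fraction remaining after one interval: e^(−kτ) = e^(−0.02398 × 9.80) = 0.7905
R = 1 / (1 − 0.7905) = 1 / 0.2095 ≈ 4.77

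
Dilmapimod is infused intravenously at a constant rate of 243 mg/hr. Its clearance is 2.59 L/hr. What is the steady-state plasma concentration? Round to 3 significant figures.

Css = infusion rate / CL = 243 / 2.59 ≈ 93.8 mg/L

93.8 mg/L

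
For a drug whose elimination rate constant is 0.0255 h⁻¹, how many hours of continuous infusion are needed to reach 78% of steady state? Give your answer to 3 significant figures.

f = 1 − e^(−kt)  ⇒  t = −ln(1 − f) / k
t = −ln(1 − 0.78) / 0.02550 = 1.514 / 0.02550 ≈ 59.4 hours

59.4 hours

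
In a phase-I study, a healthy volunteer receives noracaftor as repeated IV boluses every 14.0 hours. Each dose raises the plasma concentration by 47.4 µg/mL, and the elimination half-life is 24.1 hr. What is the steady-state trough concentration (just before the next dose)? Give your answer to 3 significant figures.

95.6 µg/mL

k = ln 2 / 24.1 = 0.02876 hr⁻¹
Fraction remaining after one interval: e^(−kτ) = e^(−0.02876 × 14.0) = 0.6685
R = 1 / (1 − 0.6685) = 3.017
Css,max = 47.4 × 3.017 = 143.0 µg/mL
Css,min = Css,max × e^(−kτ) = 143.0 × 0.6685 ≈ 95.6 µg/mL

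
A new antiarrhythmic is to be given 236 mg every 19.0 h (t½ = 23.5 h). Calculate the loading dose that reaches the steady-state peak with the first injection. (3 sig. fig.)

k = ln 2 / 23.5 = 0.02950 h⁻¹
Accumulation ratio R = 1 / (1 − e^(−kτ)) = 1 / (1 − e^(−0.02950×19.0)) = 1 / (1 − 0.5710) = 2.331
Loading dose = maintenance dose × R = 236 × 2.331 ≈ 550 mg

550 mg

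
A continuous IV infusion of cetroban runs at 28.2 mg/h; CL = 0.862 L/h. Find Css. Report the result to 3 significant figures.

Css = infusion rate / CL = 28.2 / 0.862 ≈ 32.7 µg/mL

32.7 µg/mL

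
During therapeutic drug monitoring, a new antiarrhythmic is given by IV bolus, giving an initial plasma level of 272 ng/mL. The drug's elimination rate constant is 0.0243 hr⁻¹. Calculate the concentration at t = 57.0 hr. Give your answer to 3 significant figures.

68.1 ng/mL

C(t) = C₀ e^(−kt) = 272 × e^(−0.02430 × 57.0) = 272 × e^(−1.385) = 272 × 0.2503 ≈ 68.1 ng/mL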